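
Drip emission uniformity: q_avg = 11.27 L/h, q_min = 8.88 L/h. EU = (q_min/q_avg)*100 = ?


EU = (q_min/q_avg)*100 = (8.88/11.27)*100 = 78.7933%

78.7933 %


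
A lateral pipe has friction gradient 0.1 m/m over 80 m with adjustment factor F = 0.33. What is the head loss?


hf = J * L * F = 0.1 * 80 * 0.33 = 2.6400 m

2.6400 m


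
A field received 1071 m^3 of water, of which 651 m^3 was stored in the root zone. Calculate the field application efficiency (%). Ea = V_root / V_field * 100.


Ea = V_root / V_field * 100 = 651 / 1071 * 100 = 60.7843%

60.7843 %


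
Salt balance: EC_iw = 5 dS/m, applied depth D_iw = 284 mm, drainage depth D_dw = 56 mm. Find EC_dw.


EC_dw = EC_iw * D_iw / D_dw
EC_dw = 5 * 284 / 56
EC_dw = 1420 / 56

25.3571 dS/m


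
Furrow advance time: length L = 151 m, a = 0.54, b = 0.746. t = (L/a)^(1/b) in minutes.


t = (L/a)^(1/b)
t = (151/0.54)^(1/0.746)
t = 279.629630^(1/0.746)

1903.7159 min


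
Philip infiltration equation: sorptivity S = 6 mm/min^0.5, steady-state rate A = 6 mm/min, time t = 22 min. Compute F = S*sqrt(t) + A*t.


F = S*sqrt(t) + A*t
F = 6*sqrt(22) + 6*22
F = 6*4.690416 + 132

160.1425 mm


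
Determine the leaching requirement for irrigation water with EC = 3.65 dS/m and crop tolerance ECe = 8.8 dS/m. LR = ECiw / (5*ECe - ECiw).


LR = ECiw / (5*ECe - ECiw)
LR = 3.65 / (5*8.8 - 3.65)
LR = 3.65 / 40.3500

0.0905


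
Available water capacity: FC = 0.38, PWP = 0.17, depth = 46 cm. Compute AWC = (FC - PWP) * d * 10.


AWC = (FC - PWP) * d * 10
AWC = (0.38 - 0.17) * 46 * 10
AWC = 0.2100 * 46 * 10

96.6000 mm


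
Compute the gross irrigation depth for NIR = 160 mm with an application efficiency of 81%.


Ea = 81% = 0.81
GID = NIR / Ea = 160 / 0.81 = 197.5309 mm

197.5309 mm


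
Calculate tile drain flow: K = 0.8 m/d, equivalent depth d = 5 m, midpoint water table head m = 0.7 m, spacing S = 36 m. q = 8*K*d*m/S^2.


q = 8*K*d*m/S^2
q = 8*0.8*5*0.7/36^2
q = 22.4000 / 1296

0.0173 m/d


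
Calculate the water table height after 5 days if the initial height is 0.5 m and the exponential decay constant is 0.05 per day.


m = m0 * exp(-k*t)
m = 0.5 * exp(-0.05 * 5)
m = 0.5 * exp(-0.2500)

0.3894 m


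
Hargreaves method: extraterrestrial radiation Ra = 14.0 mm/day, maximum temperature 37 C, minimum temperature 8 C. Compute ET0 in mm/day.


Tmean = (Tmax + Tmin)/2 = (37 + 8)/2 = 22.5
ET0 = 0.0023 * 14.0 * (22.5 + 17.8) * sqrt(37 - 8)
ET0 = 0.0023 * 14.0 * 40.3 * 5.385165

6.9881 mm/day


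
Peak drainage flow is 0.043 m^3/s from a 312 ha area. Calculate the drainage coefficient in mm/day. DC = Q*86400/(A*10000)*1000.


DC = Q * 86400 / (A * 10000) * 1000
DC = 0.043 * 86400 / (312 * 10000) * 1000
DC = 3715200.0000 / 3120000

1.1908 mm/day


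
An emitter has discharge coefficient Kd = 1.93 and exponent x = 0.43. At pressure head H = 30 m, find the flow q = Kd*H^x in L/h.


q = Kd * H^x = 1.93 * 30^0.43 = 1.93 * 4.316802

8.3314 L/h


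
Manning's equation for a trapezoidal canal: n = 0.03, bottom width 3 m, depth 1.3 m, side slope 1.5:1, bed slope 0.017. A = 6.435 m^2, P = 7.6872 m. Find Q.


R = A/P = 6.435/7.6872 = 0.837106
Q = (1/0.03) * 6.435 * 0.837106^(2/3) * 0.017^0.5

24.8412 m^3/s


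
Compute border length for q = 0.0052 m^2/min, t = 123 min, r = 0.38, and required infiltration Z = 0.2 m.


L = q*t/((1+r)*Z)
L = 0.0052*123/((1+0.38)*0.2)
L = 0.6396/0.276

2.3174 m


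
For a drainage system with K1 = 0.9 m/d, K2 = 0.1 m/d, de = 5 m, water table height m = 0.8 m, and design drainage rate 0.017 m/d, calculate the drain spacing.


S^2 = 8*K2*de*m/q + 4*K1*m^2/q
S^2 = 8*0.1*5*0.8/0.017 + 4*0.9*0.8^2/0.017
S = sqrt(323.7647)

17.9935 m


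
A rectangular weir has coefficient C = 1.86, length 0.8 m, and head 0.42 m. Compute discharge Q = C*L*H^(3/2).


Q = C * L * H^(3/2) = 1.86 * 0.8 * 0.42^1.5 = 1.86 * 0.8 * 0.272191

0.4050 m^3/s


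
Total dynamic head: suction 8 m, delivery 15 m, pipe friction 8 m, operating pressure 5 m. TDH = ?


TDH = Hs + Hd + hf + Hp = 8 + 15 + 8 + 5 = 36

36 m


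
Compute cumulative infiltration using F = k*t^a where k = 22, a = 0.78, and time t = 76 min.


F = k * t^a = 22 * 76^0.78
F = 22 * 29.311268

644.8479 mm


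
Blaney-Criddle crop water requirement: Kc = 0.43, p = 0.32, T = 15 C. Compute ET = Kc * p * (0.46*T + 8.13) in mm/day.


ET = Kc * p * (0.46*T + 8.13)
ET = 0.43 * 0.32 * (0.46*15 + 8.13)
ET = 0.43 * 0.32 * 15.0300

2.0681 mm/day


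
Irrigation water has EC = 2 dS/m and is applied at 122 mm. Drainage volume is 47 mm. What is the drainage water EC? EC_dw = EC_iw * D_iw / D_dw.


EC_dw = EC_iw * D_iw / D_dw
EC_dw = 2 * 122 / 47
EC_dw = 244 / 47

5.1915 dS/m


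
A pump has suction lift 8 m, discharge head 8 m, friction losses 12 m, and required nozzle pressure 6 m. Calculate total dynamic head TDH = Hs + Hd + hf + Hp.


TDH = Hs + Hd + hf + Hp = 8 + 8 + 12 + 6 = 34

34 m


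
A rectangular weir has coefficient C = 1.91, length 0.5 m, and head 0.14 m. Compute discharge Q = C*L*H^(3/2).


Q = C * L * H^(3/2) = 1.91 * 0.5 * 0.14^1.5 = 1.91 * 0.5 * 0.052383

0.0500 m^3/s


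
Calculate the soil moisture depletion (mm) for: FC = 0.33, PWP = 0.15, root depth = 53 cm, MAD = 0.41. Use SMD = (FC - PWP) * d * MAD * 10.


SMD = (FC - PWP) * d * MAD * 10
SMD = (0.33 - 0.15) * 53 * 0.41 * 10
SMD = 0.1800 * 53 * 0.41 * 10

39.1140 mm


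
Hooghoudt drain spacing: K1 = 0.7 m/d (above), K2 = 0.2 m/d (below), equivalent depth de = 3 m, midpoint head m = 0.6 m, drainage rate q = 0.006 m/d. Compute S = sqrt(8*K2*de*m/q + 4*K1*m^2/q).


S^2 = 8*K2*de*m/q + 4*K1*m^2/q
S^2 = 8*0.2*3*0.6/0.006 + 4*0.7*0.6^2/0.006
S = sqrt(648.0000)

25.4558 m


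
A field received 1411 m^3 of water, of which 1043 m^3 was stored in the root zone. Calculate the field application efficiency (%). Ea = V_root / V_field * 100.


Ea = V_root / V_field * 100 = 1043 / 1411 * 100 = 73.9192%

73.9192 %


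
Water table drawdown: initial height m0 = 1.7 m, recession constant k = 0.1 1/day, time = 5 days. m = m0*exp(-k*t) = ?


m = m0 * exp(-k*t)
m = 1.7 * exp(-0.1 * 5)
m = 1.7 * exp(-0.5000)

1.0311 m


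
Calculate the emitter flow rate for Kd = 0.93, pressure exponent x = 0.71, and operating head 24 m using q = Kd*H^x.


q = Kd * H^x = 0.93 * 24^0.71 = 0.93 * 9.548826

8.8804 L/h


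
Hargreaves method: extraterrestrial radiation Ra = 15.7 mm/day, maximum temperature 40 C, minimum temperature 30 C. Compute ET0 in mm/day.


Tmean = (Tmax + Tmin)/2 = (40 + 30)/2 = 35.0
ET0 = 0.0023 * 15.7 * (35.0 + 17.8) * sqrt(40 - 30)
ET0 = 0.0023 * 15.7 * 52.8 * 3.162278

6.0292 mm/day


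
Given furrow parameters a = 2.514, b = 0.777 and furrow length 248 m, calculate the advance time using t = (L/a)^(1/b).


t = (L/a)^(1/b)
t = (248/2.514)^(1/0.777)
t = 98.647574^(1/0.777)

368.4612 min


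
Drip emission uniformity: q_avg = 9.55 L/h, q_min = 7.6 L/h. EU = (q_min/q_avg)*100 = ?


EU = (q_min/q_avg)*100 = (7.6/9.55)*100 = 79.5812%

79.5812 %


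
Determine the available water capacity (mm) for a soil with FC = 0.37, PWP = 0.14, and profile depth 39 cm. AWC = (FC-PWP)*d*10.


AWC = (FC - PWP) * d * 10
AWC = (0.37 - 0.14) * 39 * 10
AWC = 0.2300 * 39 * 10

89.7000 mm


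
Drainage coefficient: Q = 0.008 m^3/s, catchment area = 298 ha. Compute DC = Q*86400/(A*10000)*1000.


DC = Q * 86400 / (A * 10000) * 1000
DC = 0.008 * 86400 / (298 * 10000) * 1000
DC = 691200.0000 / 2980000

0.2319 mm/day


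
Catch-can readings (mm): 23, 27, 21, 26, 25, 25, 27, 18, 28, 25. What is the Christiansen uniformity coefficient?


mean = 24.500000 mm
MAD = 2.300000 mm
CU = (1 - 2.300000/24.500000)*100

90.6122 %


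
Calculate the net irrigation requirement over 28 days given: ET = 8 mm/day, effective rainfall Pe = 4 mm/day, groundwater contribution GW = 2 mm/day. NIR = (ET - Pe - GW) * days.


Daily deficit = ET - Pe - GW = 8 - 4 - 2 = 2 mm/day
NIR = 2 * 28 = 56 mm

56.0000 mm


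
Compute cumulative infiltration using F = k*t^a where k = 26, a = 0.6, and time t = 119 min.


F = k * t^a = 26 * 119^0.6
F = 26 * 17.592525

457.4056 mm


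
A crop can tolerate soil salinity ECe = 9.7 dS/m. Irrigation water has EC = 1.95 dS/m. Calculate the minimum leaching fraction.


LR = ECiw / (5*ECe - ECiw)
LR = 1.95 / (5*9.7 - 1.95)
LR = 1.95 / 46.5500

0.0419


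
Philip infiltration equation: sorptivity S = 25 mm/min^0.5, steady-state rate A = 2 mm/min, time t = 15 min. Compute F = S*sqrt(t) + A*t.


F = S*sqrt(t) + A*t
F = 25*sqrt(15) + 2*15
F = 25*3.872983 + 30

126.8246 mm


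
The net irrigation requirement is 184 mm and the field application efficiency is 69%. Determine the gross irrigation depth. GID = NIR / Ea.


Ea = 69% = 0.69
GID = NIR / Ea = 184 / 0.69 = 266.6667 mm

266.6667 mm


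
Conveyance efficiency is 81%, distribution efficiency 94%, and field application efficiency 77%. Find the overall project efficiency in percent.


Ec = 0.81, Eb = 0.94, Ea = 0.77
E = 0.81 * 0.94 * 0.77 * 100 = 58.6278%

58.6278 %


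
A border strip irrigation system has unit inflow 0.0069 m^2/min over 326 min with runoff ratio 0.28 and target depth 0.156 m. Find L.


L = q*t/((1+r)*Z)
L = 0.0069*326/((1+0.28)*0.156)
L = 2.2494/0.19968

11.2650 m


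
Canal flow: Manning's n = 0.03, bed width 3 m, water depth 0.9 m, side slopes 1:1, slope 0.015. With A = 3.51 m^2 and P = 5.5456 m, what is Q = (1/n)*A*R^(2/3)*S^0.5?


R = A/P = 3.51/5.5456 = 0.632934
Q = (1/0.03) * 3.51 * 0.632934^(2/3) * 0.015^0.5

10.5634 m^3/s


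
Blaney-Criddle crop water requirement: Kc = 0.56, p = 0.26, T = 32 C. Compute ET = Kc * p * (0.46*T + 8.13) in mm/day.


ET = Kc * p * (0.46*T + 8.13)
ET = 0.56 * 0.26 * (0.46*32 + 8.13)
ET = 0.56 * 0.26 * 22.8500

3.3270 mm/day


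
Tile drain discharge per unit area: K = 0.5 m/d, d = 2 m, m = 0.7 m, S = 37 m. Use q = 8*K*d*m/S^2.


q = 8*K*d*m/S^2
q = 8*0.5*2*0.7/37^2
q = 5.6000 / 1369

0.0041 m/d


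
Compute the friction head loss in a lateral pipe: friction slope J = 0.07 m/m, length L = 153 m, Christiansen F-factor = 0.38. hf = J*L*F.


hf = J * L * F = 0.07 * 153 * 0.38 = 4.0698 m

4.0698 m


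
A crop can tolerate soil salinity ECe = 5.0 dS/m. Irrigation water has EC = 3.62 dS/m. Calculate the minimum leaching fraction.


LR = ECiw / (5*ECe - ECiw)
LR = 3.62 / (5*5.0 - 3.62)
LR = 3.62 / 21.3800

0.1693


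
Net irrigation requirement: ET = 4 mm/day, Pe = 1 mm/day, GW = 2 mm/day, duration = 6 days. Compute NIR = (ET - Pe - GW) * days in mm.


Daily deficit = ET - Pe - GW = 4 - 1 - 2 = 1 mm/day
NIR = 1 * 6 = 6 mm

6.0000 mm


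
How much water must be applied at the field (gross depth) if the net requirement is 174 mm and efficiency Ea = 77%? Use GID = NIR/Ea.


Ea = 77% = 0.77
GID = NIR / Ea = 174 / 0.77 = 225.9740 mm

225.9740 mm


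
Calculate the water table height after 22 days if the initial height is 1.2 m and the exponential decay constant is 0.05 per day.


m = m0 * exp(-k*t)
m = 1.2 * exp(-0.05 * 22)
m = 1.2 * exp(-1.1000)

0.3994 m


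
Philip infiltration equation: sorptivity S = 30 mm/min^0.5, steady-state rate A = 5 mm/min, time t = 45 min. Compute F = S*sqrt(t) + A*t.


F = S*sqrt(t) + A*t
F = 30*sqrt(45) + 5*45
F = 30*6.708204 + 225

426.2461 mm


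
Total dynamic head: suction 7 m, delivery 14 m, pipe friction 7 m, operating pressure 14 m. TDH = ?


TDH = Hs + Hd + hf + Hp = 7 + 14 + 7 + 14 = 42

42 m


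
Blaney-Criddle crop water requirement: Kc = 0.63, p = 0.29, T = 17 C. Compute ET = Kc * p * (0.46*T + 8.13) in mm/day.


ET = Kc * p * (0.46*T + 8.13)
ET = 0.63 * 0.29 * (0.46*17 + 8.13)
ET = 0.63 * 0.29 * 15.9500

2.9141 mm/day


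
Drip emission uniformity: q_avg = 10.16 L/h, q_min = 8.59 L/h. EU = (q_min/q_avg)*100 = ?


EU = (q_min/q_avg)*100 = (8.59/10.16)*100 = 84.5472%

84.5472 %


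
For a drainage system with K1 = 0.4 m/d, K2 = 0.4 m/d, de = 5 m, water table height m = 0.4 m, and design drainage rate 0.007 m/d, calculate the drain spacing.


S^2 = 8*K2*de*m/q + 4*K1*m^2/q
S^2 = 8*0.4*5*0.4/0.007 + 4*0.4*0.4^2/0.007
S = sqrt(950.8571)

30.8360 m


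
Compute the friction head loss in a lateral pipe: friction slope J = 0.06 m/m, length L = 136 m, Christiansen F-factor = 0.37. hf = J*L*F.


hf = J * L * F = 0.06 * 136 * 0.37 = 3.0192 m

3.0192 m


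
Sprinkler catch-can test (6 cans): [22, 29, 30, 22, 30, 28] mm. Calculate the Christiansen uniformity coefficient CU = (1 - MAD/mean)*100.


mean = 26.833333 mm
MAD = 3.222222 mm
CU = (1 - 3.222222/26.833333)*100

87.9917 %


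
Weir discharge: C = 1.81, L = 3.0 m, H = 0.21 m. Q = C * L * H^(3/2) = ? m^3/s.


Q = C * L * H^(3/2) = 1.81 * 3.0 * 0.21^1.5 = 1.81 * 3.0 * 0.096234

0.5226 m^3/s


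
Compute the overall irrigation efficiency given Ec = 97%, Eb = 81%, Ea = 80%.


Ec = 0.97, Eb = 0.81, Ea = 0.8
E = 0.97 * 0.81 * 0.8 * 100 = 62.8560%

62.8560 %


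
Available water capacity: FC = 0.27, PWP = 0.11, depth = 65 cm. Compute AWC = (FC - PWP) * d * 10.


AWC = (FC - PWP) * d * 10
AWC = (0.27 - 0.11) * 65 * 10
AWC = 0.1600 * 65 * 10

104.0000 mm


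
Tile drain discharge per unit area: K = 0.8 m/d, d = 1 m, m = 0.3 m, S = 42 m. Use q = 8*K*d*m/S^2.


q = 8*K*d*m/S^2
q = 8*0.8*1*0.3/42^2
q = 1.9200 / 1764

0.0011 m/d


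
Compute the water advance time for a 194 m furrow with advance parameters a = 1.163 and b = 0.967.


t = (L/a)^(1/b)
t = (194/1.163)^(1/0.967)
t = 166.809974^(1/0.967)

198.6360 min


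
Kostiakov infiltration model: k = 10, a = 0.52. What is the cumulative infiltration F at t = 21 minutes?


F = k * t^a = 10 * 21^0.52
F = 10 * 4.870281

48.7028 mm


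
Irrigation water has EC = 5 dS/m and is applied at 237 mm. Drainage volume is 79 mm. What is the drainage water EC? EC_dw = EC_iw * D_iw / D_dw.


EC_dw = EC_iw * D_iw / D_dw
EC_dw = 5 * 237 / 79
EC_dw = 1185 / 79

15.0000 dS/m


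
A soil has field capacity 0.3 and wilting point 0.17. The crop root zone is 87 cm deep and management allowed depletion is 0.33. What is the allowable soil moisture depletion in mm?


SMD = (FC - PWP) * d * MAD * 10
SMD = (0.3 - 0.17) * 87 * 0.33 * 10
SMD = 0.1300 * 87 * 0.33 * 10

37.3230 mm


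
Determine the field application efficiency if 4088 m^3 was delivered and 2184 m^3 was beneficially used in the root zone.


Ea = V_root / V_field * 100 = 2184 / 4088 * 100 = 53.4247%

53.4247 %


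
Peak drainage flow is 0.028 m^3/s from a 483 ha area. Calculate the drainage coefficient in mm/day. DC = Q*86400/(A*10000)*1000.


DC = Q * 86400 / (A * 10000) * 1000
DC = 0.028 * 86400 / (483 * 10000) * 1000
DC = 2419200.0000 / 4830000

0.5009 mm/day


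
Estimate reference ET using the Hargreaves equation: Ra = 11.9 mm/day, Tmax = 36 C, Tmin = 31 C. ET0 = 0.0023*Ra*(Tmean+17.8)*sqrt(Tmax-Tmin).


Tmean = (Tmax + Tmin)/2 = (36 + 31)/2 = 33.5
ET0 = 0.0023 * 11.9 * (33.5 + 17.8) * sqrt(36 - 31)
ET0 = 0.0023 * 11.9 * 51.3 * 2.236068

3.1396 mm/day


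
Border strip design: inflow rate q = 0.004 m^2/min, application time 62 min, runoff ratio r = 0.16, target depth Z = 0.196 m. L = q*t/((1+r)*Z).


L = q*t/((1+r)*Z)
L = 0.004*62/((1+0.16)*0.196)
L = 0.248/0.22736

1.0908 m


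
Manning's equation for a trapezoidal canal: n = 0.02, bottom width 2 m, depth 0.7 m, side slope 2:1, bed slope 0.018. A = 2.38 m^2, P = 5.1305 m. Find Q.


R = A/P = 2.38/5.1305 = 0.463892
Q = (1/0.02) * 2.38 * 0.463892^(2/3) * 0.018^0.5

9.5674 m^3/s


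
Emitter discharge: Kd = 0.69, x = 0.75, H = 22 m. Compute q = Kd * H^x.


q = Kd * H^x = 0.69 * 22^0.75 = 0.69 * 10.158206

7.0092 L/h


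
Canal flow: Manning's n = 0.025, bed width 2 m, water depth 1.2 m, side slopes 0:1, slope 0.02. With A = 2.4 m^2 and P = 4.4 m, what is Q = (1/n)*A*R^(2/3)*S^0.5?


R = A/P = 2.4/4.4 = 0.545455
Q = (1/0.025) * 2.4 * 0.545455^(2/3) * 0.02^0.5

9.0634 m^3/s


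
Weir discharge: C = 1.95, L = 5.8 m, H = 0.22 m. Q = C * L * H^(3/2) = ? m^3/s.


Q = C * L * H^(3/2) = 1.95 * 5.8 * 0.22^1.5 = 1.95 * 5.8 * 0.103189

1.1671 m^3/s


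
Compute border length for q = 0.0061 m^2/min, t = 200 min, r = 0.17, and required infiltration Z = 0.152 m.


L = q*t/((1+r)*Z)
L = 0.0061*200/((1+0.17)*0.152)
L = 1.22/0.17784

6.8601 m


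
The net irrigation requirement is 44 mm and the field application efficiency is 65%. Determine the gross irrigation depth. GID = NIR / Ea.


Ea = 65% = 0.65
GID = NIR / Ea = 44 / 0.65 = 67.6923 mm

67.6923 mm


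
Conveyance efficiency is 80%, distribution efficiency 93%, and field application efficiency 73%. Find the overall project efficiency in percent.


Ec = 0.8, Eb = 0.93, Ea = 0.73
E = 0.8 * 0.93 * 0.73 * 100 = 54.3120%

54.3120 %


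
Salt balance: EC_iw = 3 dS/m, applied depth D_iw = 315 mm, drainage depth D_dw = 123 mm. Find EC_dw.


EC_dw = EC_iw * D_iw / D_dw
EC_dw = 3 * 315 / 123
EC_dw = 945 / 123

7.6829 dS/m


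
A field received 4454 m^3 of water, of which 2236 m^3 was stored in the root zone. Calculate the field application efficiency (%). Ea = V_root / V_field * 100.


Ea = V_root / V_field * 100 = 2236 / 4454 * 100 = 50.2021%

50.2021 %


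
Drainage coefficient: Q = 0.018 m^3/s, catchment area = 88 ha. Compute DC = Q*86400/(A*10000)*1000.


DC = Q * 86400 / (A * 10000) * 1000
DC = 0.018 * 86400 / (88 * 10000) * 1000
DC = 1555200.0000 / 880000

1.7673 mm/day


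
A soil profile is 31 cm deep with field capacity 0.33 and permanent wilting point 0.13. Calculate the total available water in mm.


AWC = (FC - PWP) * d * 10
AWC = (0.33 - 0.13) * 31 * 10
AWC = 0.2000 * 31 * 10

62.0000 mm


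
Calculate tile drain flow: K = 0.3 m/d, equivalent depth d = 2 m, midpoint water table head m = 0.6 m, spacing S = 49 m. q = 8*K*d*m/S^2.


q = 8*K*d*m/S^2
q = 8*0.3*2*0.6/49^2
q = 2.8800 / 2401

0.0012 m/d


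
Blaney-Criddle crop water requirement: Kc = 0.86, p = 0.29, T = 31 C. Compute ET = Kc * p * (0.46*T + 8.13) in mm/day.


ET = Kc * p * (0.46*T + 8.13)
ET = 0.86 * 0.29 * (0.46*31 + 8.13)
ET = 0.86 * 0.29 * 22.3900

5.5841 mm/day


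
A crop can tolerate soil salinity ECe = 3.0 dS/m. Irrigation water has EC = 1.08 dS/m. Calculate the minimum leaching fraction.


LR = ECiw / (5*ECe - ECiw)
LR = 1.08 / (5*3.0 - 1.08)
LR = 1.08 / 13.9200

0.0776


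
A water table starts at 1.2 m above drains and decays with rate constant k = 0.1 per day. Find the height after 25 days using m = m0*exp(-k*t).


m = m0 * exp(-k*t)
m = 1.2 * exp(-0.1 * 25)
m = 1.2 * exp(-2.5000)

0.0985 m


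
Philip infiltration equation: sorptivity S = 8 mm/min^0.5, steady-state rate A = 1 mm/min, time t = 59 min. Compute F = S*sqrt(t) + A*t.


F = S*sqrt(t) + A*t
F = 8*sqrt(59) + 1*59
F = 8*7.681146 + 59

120.4492 mm


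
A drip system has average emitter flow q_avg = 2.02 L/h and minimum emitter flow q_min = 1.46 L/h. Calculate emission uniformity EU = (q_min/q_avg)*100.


EU = (q_min/q_avg)*100 = (1.46/2.02)*100 = 72.2772%

72.2772 %


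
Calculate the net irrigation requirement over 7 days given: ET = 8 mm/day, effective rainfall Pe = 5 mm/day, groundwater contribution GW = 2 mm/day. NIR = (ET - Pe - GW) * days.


Daily deficit = ET - Pe - GW = 8 - 5 - 2 = 1 mm/day
NIR = 1 * 7 = 7 mm

7.0000 mm


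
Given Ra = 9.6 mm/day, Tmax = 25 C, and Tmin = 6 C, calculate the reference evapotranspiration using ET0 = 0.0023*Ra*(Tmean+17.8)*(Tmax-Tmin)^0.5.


Tmean = (Tmax + Tmin)/2 = (25 + 6)/2 = 15.5
ET0 = 0.0023 * 9.6 * (15.5 + 17.8) * sqrt(25 - 6)
ET0 = 0.0023 * 9.6 * 33.3 * 4.358899

3.2049 mm/day


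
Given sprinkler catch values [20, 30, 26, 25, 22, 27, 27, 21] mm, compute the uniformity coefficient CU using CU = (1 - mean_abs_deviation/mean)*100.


mean = 24.750000 mm
MAD = 2.812500 mm
CU = (1 - 2.812500/24.750000)*100

88.6364 %


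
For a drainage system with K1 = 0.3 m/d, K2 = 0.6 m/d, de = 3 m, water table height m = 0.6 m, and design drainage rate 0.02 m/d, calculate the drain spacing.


S^2 = 8*K2*de*m/q + 4*K1*m^2/q
S^2 = 8*0.6*3*0.6/0.02 + 4*0.3*0.6^2/0.02
S = sqrt(453.6000)

21.2979 m


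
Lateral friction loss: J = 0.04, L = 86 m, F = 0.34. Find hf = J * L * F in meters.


hf = J * L * F = 0.04 * 86 * 0.34 = 1.1696 m

1.1696 m


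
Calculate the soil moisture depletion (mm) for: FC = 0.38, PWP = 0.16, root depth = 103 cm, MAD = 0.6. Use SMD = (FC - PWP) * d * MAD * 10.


SMD = (FC - PWP) * d * MAD * 10
SMD = (0.38 - 0.16) * 103 * 0.6 * 10
SMD = 0.2200 * 103 * 0.6 * 10

135.9600 mm


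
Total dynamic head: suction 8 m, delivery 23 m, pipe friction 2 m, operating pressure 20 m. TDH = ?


TDH = Hs + Hd + hf + Hp = 8 + 23 + 2 + 20 = 53

53 m


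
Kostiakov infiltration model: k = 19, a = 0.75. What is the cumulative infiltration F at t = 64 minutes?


F = k * t^a = 19 * 64^0.75
F = 19 * 22.627417

429.9209 mm


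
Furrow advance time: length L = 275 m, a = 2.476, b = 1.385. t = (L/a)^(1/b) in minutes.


t = (L/a)^(1/b)
t = (275/2.476)^(1/1.385)
t = 111.066236^(1/1.385)

29.9885 min


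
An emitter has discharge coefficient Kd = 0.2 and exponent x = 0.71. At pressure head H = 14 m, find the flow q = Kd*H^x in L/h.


q = Kd * H^x = 0.2 * 14^0.71 = 0.2 * 6.512548

1.3025 L/h


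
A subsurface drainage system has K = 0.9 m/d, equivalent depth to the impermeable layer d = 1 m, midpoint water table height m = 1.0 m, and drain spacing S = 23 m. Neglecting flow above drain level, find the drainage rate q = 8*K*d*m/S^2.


q = 8*K*d*m/S^2
q = 8*0.9*1*1.0/23^2
q = 7.2000 / 529

0.0136 m/d


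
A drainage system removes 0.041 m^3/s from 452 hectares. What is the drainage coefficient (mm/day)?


DC = Q * 86400 / (A * 10000) * 1000
DC = 0.041 * 86400 / (452 * 10000) * 1000
DC = 3542400.0000 / 4520000

0.7837 mm/day


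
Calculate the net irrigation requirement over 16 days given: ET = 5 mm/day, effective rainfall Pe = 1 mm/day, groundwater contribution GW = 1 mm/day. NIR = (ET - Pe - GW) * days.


Daily deficit = ET - Pe - GW = 5 - 1 - 1 = 3 mm/day
NIR = 3 * 16 = 48 mm

48.0000 mm


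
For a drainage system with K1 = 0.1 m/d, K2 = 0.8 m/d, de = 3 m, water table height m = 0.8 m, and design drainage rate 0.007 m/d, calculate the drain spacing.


S^2 = 8*K2*de*m/q + 4*K1*m^2/q
S^2 = 8*0.8*3*0.8/0.007 + 4*0.1*0.8^2/0.007
S = sqrt(2230.8571)

47.2319 m


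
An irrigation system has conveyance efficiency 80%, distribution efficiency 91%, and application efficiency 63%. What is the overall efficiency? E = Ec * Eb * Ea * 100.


Ec = 0.8, Eb = 0.91, Ea = 0.63
E = 0.8 * 0.91 * 0.63 * 100 = 45.8640%

45.8640 %


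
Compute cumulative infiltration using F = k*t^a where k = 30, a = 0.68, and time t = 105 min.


F = k * t^a = 30 * 105^0.68
F = 30 * 23.681474

710.4442 mm


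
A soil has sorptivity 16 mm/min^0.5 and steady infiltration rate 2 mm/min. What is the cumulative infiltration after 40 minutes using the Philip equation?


F = S*sqrt(t) + A*t
F = 16*sqrt(40) + 2*40
F = 16*6.324555 + 80

181.1929 mm


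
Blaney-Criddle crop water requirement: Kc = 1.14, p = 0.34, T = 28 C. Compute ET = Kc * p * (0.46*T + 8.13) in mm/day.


ET = Kc * p * (0.46*T + 8.13)
ET = 1.14 * 0.34 * (0.46*28 + 8.13)
ET = 1.14 * 0.34 * 21.0100

8.1435 mm/day


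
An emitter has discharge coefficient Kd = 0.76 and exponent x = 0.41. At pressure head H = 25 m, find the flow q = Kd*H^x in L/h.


q = Kd * H^x = 0.76 * 25^0.41 = 0.76 * 3.742445

2.8443 L/h


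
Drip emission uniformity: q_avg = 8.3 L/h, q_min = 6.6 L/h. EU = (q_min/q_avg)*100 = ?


EU = (q_min/q_avg)*100 = (6.6/8.3)*100 = 79.5181%

79.5181 %


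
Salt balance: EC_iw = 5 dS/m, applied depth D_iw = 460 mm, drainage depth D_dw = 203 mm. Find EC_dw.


EC_dw = EC_iw * D_iw / D_dw
EC_dw = 5 * 460 / 203
EC_dw = 2300 / 203

11.3300 dS/m


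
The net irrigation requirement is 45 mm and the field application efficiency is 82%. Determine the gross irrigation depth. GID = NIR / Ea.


Ea = 82% = 0.82
GID = NIR / Ea = 45 / 0.82 = 54.8780 mm

54.8780 mm


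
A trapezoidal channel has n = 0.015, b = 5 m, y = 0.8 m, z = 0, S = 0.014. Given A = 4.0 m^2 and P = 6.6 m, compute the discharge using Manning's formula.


R = A/P = 4.0/6.6 = 0.606061
Q = (1/0.015) * 4.0 * 0.606061^(2/3) * 0.014^0.5

22.5966 m^3/s


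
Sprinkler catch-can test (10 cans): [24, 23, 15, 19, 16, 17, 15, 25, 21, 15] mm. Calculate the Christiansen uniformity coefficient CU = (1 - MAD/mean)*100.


mean = 19.000000 mm
MAD = 3.400000 mm
CU = (1 - 3.400000/19.000000)*100

82.1053 %


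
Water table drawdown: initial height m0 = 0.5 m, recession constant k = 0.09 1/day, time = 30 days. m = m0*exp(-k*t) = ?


m = m0 * exp(-k*t)
m = 0.5 * exp(-0.09 * 30)
m = 0.5 * exp(-2.7000)

0.0336 m


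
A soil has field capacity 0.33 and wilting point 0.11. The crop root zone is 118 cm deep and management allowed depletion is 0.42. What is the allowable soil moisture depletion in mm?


SMD = (FC - PWP) * d * MAD * 10
SMD = (0.33 - 0.11) * 118 * 0.42 * 10
SMD = 0.2200 * 118 * 0.42 * 10

109.0320 mm


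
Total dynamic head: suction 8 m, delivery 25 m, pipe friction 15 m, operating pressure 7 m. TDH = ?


TDH = Hs + Hd + hf + Hp = 8 + 25 + 15 + 7 = 55

55 m


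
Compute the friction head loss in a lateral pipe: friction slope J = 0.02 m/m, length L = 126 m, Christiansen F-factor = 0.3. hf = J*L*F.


hf = J * L * F = 0.02 * 126 * 0.3 = 0.7560 m

0.7560 m


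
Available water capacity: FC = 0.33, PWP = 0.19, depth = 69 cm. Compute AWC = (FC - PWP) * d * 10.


AWC = (FC - PWP) * d * 10
AWC = (0.33 - 0.19) * 69 * 10
AWC = 0.1400 * 69 * 10

96.6000 mm


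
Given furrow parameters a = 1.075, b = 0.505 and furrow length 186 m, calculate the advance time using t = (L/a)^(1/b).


t = (L/a)^(1/b)
t = (186/1.075)^(1/0.505)
t = 173.023256^(1/0.505)

27032.7396 min


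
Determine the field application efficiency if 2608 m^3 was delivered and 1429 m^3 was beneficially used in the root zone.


Ea = V_root / V_field * 100 = 1429 / 2608 * 100 = 54.7929%

54.7929 %


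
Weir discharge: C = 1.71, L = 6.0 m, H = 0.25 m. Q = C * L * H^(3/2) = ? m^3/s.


Q = C * L * H^(3/2) = 1.71 * 6.0 * 0.25^1.5 = 1.71 * 6.0 * 0.125000

1.2825 m^3/s


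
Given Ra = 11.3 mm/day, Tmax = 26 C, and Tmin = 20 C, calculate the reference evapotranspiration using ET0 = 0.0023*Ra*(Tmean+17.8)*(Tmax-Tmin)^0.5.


Tmean = (Tmax + Tmin)/2 = (26 + 20)/2 = 23.0
ET0 = 0.0023 * 11.3 * (23.0 + 17.8) * sqrt(26 - 20)
ET0 = 0.0023 * 11.3 * 40.8 * 2.449490

2.5974 mm/day


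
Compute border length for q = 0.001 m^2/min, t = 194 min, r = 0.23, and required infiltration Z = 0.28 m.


L = q*t/((1+r)*Z)
L = 0.001*194/((1+0.23)*0.28)
L = 0.194/0.3444

0.5633 m


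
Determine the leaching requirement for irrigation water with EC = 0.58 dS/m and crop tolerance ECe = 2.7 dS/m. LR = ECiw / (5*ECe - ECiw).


LR = ECiw / (5*ECe - ECiw)
LR = 0.58 / (5*2.7 - 0.58)
LR = 0.58 / 12.9200

0.0449


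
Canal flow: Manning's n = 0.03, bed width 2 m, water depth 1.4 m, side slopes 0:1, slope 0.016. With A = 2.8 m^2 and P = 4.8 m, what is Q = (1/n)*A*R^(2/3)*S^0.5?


R = A/P = 2.8/4.8 = 0.583333
Q = (1/0.03) * 2.8 * 0.583333^(2/3) * 0.016^0.5

8.2422 m^3/s


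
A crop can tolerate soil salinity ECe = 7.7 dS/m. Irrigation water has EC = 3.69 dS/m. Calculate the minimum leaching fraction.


LR = ECiw / (5*ECe - ECiw)
LR = 3.69 / (5*7.7 - 3.69)
LR = 3.69 / 34.8100

0.1060


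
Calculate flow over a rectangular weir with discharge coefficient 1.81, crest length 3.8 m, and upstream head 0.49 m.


Q = C * L * H^(3/2) = 1.81 * 3.8 * 0.49^1.5 = 1.81 * 3.8 * 0.343000

2.3592 m^3/s


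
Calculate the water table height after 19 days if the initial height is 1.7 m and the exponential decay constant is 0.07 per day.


m = m0 * exp(-k*t)
m = 1.7 * exp(-0.07 * 19)
m = 1.7 * exp(-1.3300)

0.4496 m


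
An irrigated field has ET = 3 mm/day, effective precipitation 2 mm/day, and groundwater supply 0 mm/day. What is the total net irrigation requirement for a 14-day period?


Daily deficit = ET - Pe - GW = 3 - 2 - 0 = 1 mm/day
NIR = 1 * 14 = 14 mm

14.0000 mm


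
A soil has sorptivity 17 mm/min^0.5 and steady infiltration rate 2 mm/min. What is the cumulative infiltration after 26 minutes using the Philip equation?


F = S*sqrt(t) + A*t
F = 17*sqrt(26) + 2*26
F = 17*5.099020 + 52

138.6833 mm


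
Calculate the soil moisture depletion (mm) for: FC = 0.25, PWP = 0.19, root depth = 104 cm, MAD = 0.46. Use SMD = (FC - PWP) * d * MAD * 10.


SMD = (FC - PWP) * d * MAD * 10
SMD = (0.25 - 0.19) * 104 * 0.46 * 10
SMD = 0.0600 * 104 * 0.46 * 10

28.7040 mm


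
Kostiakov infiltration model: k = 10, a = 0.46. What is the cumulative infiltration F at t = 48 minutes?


F = k * t^a = 10 * 48^0.46
F = 10 * 5.934320

59.3432 mm


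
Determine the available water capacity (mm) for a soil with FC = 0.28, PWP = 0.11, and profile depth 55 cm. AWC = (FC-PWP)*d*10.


AWC = (FC - PWP) * d * 10
AWC = (0.28 - 0.11) * 55 * 10
AWC = 0.1700 * 55 * 10

93.5000 mm


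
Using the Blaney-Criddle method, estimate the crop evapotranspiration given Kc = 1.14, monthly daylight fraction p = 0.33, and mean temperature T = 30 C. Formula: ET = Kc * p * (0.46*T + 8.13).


ET = Kc * p * (0.46*T + 8.13)
ET = 1.14 * 0.33 * (0.46*30 + 8.13)
ET = 1.14 * 0.33 * 21.9300

8.2501 mm/day


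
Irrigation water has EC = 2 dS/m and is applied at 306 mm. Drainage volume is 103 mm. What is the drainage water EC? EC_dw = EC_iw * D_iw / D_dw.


EC_dw = EC_iw * D_iw / D_dw
EC_dw = 2 * 306 / 103
EC_dw = 612 / 103

5.9417 dS/m


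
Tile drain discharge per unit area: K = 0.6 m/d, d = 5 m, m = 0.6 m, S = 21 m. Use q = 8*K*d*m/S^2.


q = 8*K*d*m/S^2
q = 8*0.6*5*0.6/21^2
q = 14.4000 / 441

0.0327 m/d


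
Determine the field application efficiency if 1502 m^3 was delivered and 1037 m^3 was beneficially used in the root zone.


Ea = V_root / V_field * 100 = 1037 / 1502 * 100 = 69.0413%

69.0413 %


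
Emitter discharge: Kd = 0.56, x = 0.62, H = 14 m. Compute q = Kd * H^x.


q = Kd * H^x = 0.56 * 14^0.62 = 0.56 * 5.135697

2.8760 L/h


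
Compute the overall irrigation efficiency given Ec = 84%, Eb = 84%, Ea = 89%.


Ec = 0.84, Eb = 0.84, Ea = 0.89
E = 0.84 * 0.84 * 0.89 * 100 = 62.7984%

62.7984 %


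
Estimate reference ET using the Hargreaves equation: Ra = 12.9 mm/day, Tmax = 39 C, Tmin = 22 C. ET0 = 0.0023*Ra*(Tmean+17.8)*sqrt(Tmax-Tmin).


Tmean = (Tmax + Tmin)/2 = (39 + 22)/2 = 30.5
ET0 = 0.0023 * 12.9 * (30.5 + 17.8) * sqrt(39 - 22)
ET0 = 0.0023 * 12.9 * 48.3 * 4.123106

5.9087 mm/day


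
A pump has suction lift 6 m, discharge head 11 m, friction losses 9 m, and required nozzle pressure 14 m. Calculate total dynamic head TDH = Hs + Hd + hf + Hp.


TDH = Hs + Hd + hf + Hp = 6 + 11 + 9 + 14 = 40

40 m


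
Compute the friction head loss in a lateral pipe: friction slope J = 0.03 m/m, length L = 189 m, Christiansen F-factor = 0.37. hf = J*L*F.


hf = J * L * F = 0.03 * 189 * 0.37 = 2.0979 m

2.0979 m


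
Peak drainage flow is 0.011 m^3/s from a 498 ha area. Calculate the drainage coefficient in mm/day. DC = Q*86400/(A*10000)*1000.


DC = Q * 86400 / (A * 10000) * 1000
DC = 0.011 * 86400 / (498 * 10000) * 1000
DC = 950400.0000 / 4980000

0.1908 mm/day


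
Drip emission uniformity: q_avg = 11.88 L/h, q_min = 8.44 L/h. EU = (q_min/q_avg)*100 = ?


EU = (q_min/q_avg)*100 = (8.44/11.88)*100 = 71.0438%

71.0438 %


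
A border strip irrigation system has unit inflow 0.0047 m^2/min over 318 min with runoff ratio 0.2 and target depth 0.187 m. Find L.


L = q*t/((1+r)*Z)
L = 0.0047*318/((1+0.2)*0.187)
L = 1.4946/0.2244

6.6604 m


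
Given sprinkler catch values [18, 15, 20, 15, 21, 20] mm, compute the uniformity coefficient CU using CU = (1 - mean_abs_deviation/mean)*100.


mean = 18.166667 mm
MAD = 2.166667 mm
CU = (1 - 2.166667/18.166667)*100

88.0734 %


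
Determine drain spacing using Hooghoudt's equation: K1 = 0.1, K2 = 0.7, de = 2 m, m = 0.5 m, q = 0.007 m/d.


S^2 = 8*K2*de*m/q + 4*K1*m^2/q
S^2 = 8*0.7*2*0.5/0.007 + 4*0.1*0.5^2/0.007
S = sqrt(814.2857)

28.5357 m


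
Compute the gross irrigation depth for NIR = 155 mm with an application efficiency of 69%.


Ea = 69% = 0.69
GID = NIR / Ea = 155 / 0.69 = 224.6377 mm

224.6377 mm


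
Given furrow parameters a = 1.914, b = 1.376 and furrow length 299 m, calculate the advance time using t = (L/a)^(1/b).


t = (L/a)^(1/b)
t = (299/1.914)^(1/1.376)
t = 156.217346^(1/1.376)

39.2898 min


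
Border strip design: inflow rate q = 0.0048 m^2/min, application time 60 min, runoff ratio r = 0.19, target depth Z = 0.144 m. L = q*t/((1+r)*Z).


L = q*t/((1+r)*Z)
L = 0.0048*60/((1+0.19)*0.144)
L = 0.288/0.17136

1.6807 m


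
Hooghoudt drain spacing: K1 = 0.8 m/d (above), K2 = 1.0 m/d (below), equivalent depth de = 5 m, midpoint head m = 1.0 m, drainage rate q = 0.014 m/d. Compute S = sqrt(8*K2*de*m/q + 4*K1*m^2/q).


S^2 = 8*K2*de*m/q + 4*K1*m^2/q
S^2 = 8*1.0*5*1.0/0.014 + 4*0.8*1.0^2/0.014
S = sqrt(3085.7143)

55.5492 m


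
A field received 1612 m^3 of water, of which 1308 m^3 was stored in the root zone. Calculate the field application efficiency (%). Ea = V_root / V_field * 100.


Ea = V_root / V_field * 100 = 1308 / 1612 * 100 = 81.1414%

81.1414 %


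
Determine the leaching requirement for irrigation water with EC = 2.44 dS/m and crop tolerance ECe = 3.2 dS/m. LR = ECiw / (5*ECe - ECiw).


LR = ECiw / (5*ECe - ECiw)
LR = 2.44 / (5*3.2 - 2.44)
LR = 2.44 / 13.5600

0.1799


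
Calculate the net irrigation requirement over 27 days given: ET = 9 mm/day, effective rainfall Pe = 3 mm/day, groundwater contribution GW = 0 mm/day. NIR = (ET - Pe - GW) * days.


Daily deficit = ET - Pe - GW = 9 - 3 - 0 = 6 mm/day
NIR = 6 * 27 = 162 mm

162.0000 mm


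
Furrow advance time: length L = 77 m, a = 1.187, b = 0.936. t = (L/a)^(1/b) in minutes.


t = (L/a)^(1/b)
t = (77/1.187)^(1/0.936)
t = 64.869419^(1/0.936)

86.2860 min


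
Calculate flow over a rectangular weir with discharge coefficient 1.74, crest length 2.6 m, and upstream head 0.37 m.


Q = C * L * H^(3/2) = 1.74 * 2.6 * 0.37^1.5 = 1.74 * 2.6 * 0.225062

1.0182 m^3/s


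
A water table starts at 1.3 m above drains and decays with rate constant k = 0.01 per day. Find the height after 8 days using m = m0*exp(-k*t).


m = m0 * exp(-k*t)
m = 1.3 * exp(-0.01 * 8)
m = 1.3 * exp(-0.0800)

1.2001 m


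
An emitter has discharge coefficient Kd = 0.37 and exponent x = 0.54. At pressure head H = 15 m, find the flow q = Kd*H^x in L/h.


q = Kd * H^x = 0.37 * 15^0.54 = 0.37 * 4.316078

1.5969 L/h


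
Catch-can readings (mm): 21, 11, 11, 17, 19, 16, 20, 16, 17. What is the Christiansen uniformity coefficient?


mean = 16.444444 mm
MAD = 2.617284 mm
CU = (1 - 2.617284/16.444444)*100

84.0841 %


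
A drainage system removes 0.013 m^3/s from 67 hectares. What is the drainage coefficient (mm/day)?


DC = Q * 86400 / (A * 10000) * 1000
DC = 0.013 * 86400 / (67 * 10000) * 1000
DC = 1123200.0000 / 670000

1.6764 mm/day


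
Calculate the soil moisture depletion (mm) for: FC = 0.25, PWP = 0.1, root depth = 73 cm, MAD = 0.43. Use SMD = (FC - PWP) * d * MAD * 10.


SMD = (FC - PWP) * d * MAD * 10
SMD = (0.25 - 0.1) * 73 * 0.43 * 10
SMD = 0.1500 * 73 * 0.43 * 10

47.0850 mm


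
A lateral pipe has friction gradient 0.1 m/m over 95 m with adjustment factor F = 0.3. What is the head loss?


hf = J * L * F = 0.1 * 95 * 0.3 = 2.8500 m

2.8500 m


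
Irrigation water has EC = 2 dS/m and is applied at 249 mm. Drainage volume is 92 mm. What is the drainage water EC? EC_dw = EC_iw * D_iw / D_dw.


EC_dw = EC_iw * D_iw / D_dw
EC_dw = 2 * 249 / 92
EC_dw = 498 / 92

5.4130 dS/m


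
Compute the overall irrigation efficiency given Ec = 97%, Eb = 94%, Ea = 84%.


Ec = 0.97, Eb = 0.94, Ea = 0.84
E = 0.97 * 0.94 * 0.84 * 100 = 76.5912%

76.5912 %


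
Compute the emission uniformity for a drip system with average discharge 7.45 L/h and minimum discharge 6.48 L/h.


EU = (q_min/q_avg)*100 = (6.48/7.45)*100 = 86.9799%

86.9799 %


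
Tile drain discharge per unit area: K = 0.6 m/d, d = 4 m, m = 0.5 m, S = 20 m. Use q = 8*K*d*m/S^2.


q = 8*K*d*m/S^2
q = 8*0.6*4*0.5/20^2
q = 9.6000 / 400

0.0240 m/d


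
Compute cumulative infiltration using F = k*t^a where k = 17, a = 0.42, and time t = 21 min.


F = k * t^a = 17 * 21^0.42
F = 17 * 3.591965

61.0634 mm


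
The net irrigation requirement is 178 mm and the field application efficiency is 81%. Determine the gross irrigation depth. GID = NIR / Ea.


Ea = 81% = 0.81
GID = NIR / Ea = 178 / 0.81 = 219.7531 mm

219.7531 mm


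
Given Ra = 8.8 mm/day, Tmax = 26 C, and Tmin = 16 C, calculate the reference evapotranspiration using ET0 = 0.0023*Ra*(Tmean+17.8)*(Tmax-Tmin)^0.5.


Tmean = (Tmax + Tmin)/2 = (26 + 16)/2 = 21.0
ET0 = 0.0023 * 8.8 * (21.0 + 17.8) * sqrt(26 - 16)
ET0 = 0.0023 * 8.8 * 38.8 * 3.162278

2.4834 mm/day


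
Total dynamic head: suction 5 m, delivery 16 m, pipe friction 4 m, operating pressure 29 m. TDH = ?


TDH = Hs + Hd + hf + Hp = 5 + 16 + 4 + 29 = 54

54 m


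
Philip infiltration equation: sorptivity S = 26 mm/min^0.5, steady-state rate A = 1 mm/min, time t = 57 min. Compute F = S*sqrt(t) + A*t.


F = S*sqrt(t) + A*t
F = 26*sqrt(57) + 1*57
F = 26*7.549834 + 57

253.2957 mm


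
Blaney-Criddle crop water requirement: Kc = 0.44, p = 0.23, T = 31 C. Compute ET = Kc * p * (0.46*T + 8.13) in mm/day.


ET = Kc * p * (0.46*T + 8.13)
ET = 0.44 * 0.23 * (0.46*31 + 8.13)
ET = 0.44 * 0.23 * 22.3900

2.2659 mm/day


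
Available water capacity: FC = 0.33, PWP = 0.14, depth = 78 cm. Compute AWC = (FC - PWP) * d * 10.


AWC = (FC - PWP) * d * 10
AWC = (0.33 - 0.14) * 78 * 10
AWC = 0.1900 * 78 * 10

148.2000 mm


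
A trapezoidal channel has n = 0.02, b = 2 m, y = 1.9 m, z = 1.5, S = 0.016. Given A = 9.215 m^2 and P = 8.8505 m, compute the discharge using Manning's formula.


R = A/P = 9.215/8.8505 = 1.041184
Q = (1/0.02) * 9.215 * 1.041184^(2/3) * 0.016^0.5

59.8701 m^3/s


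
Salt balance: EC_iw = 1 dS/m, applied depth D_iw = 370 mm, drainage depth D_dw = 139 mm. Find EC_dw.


EC_dw = EC_iw * D_iw / D_dw
EC_dw = 1 * 370 / 139
EC_dw = 370 / 139

2.6619 dS/m


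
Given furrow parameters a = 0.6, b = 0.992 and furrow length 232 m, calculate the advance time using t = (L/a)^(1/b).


t = (L/a)^(1/b)
t = (232/0.6)^(1/0.992)
t = 386.666667^(1/0.992)

405.6975 min


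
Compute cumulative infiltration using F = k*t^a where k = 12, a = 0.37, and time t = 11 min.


F = k * t^a = 12 * 11^0.37
F = 12 * 2.428372

29.1405 mm


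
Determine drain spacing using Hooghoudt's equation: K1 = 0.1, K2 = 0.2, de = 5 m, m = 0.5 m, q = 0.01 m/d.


S^2 = 8*K2*de*m/q + 4*K1*m^2/q
S^2 = 8*0.2*5*0.5/0.01 + 4*0.1*0.5^2/0.01
S = sqrt(410.0000)

20.2485 m


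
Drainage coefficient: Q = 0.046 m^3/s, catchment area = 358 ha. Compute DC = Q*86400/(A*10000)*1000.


DC = Q * 86400 / (A * 10000) * 1000
DC = 0.046 * 86400 / (358 * 10000) * 1000
DC = 3974400.0000 / 3580000

1.1102 mm/day


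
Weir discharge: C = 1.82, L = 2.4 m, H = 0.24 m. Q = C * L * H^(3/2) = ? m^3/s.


Q = C * L * H^(3/2) = 1.82 * 2.4 * 0.24^1.5 = 1.82 * 2.4 * 0.117576

0.5136 m^3/s


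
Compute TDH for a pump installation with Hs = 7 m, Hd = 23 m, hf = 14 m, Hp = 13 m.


TDH = Hs + Hd + hf + Hp = 7 + 23 + 14 + 13 = 57

57 m


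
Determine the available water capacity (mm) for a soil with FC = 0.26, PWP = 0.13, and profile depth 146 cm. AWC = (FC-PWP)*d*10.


AWC = (FC - PWP) * d * 10
AWC = (0.26 - 0.13) * 146 * 10
AWC = 0.1300 * 146 * 10

189.8000 mm
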